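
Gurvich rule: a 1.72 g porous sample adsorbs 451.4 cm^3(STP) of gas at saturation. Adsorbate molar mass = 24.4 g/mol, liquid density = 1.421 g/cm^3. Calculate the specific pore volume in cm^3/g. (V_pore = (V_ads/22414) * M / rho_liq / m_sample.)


Moles adsorbed n = V_ads / 22414 = 451.4 / 22414 = 2.013920e-02 mol
Liquid volume V_liq = n * M / rho_liq = 2.013920e-02 * 24.4 / 1.421 = 0.34581 cm^3
Specific pore volume V_pore = V_liq / m_sample = 0.34581 / 1.72
V_pore = 0.2011 cm^3/g

0.2011


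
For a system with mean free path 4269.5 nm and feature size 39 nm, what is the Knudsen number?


Knudsen number Kn = lambda / L
Kn = 4269.5 / 39
Kn = 109.4744

109.4744


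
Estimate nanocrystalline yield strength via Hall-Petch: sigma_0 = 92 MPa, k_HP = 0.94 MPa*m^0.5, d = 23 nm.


d = 23 nm = 2.3e-08 m
sqrt(d) = 0.0001516575
Hall-Petch contribution = k / sqrt(d) = 0.94 / 0.0001516575 = 6198.2 MPa
sigma = sigma_0 + k/sqrt(d) = 92 + 6198.2 = 6290.2 MPa

6290.2


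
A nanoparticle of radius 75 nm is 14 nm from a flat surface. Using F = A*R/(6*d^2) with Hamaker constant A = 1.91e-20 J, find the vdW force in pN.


Convert to SI: R = 75 nm = 7.5e-08 m, d = 14 nm = 1.4e-08 m
F = A * R / (6 * d^2)
F = 1.91e-20 * 7.5e-08 / (6 * (1.4e-08)^2)
F = 1.21811e-12 N = 1.218 pN

1.218


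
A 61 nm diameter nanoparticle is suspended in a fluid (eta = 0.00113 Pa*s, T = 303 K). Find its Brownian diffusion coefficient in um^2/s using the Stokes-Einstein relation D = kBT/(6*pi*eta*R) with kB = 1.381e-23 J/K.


Radius R = 61/2 = 30.5 nm = 3.05e-08 m
D = kB*T / (6*pi*eta*R)
D = 1.381e-23 * 303 / (6 * pi * 0.00113 * 3.05e-08)
D = 6.44105e-12 m^2/s = 6.441 um^2/s

6.441


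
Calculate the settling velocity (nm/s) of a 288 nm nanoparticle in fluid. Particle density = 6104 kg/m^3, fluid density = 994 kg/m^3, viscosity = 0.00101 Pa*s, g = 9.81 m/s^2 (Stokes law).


Radius R = 288/2 nm = 1.44e-07 m
Density difference = 6104 - 994 = 5110 kg/m^3
v = 2 * R^2 * (rho_p - rho_f) * g / (9 * eta)
v = 2 * (1.44e-07)^2 * 5110 * 9.81 / (9 * 0.00101)
v = 2.28708e-07 m/s = 228.7078 nm/s

228.7078


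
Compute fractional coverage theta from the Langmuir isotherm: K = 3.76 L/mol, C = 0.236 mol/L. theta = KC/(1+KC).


Langmuir isotherm: theta = K*C / (1 + K*C)
K*C = 3.76 * 0.236 = 0.88736
theta = 0.88736 / (1 + 0.88736) = 0.88736 / 1.88736
theta = 0.4702

0.4702


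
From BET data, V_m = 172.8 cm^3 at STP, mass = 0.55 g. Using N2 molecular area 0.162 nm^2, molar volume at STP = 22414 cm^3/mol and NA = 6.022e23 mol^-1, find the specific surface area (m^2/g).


Number of moles in monolayer = V_m / 22414 = 172.8 / 22414 = 0.00770947
Number of molecules = moles * NA = 0.00770947 * 6.022e23
SA = molecules * sigma / mass
SA = (172.8 / 22414) * 6.022e23 * 0.162e-18 / 0.55
SA = 1367.5 m^2/g

1367.5


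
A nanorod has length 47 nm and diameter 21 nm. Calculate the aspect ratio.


Aspect ratio AR = length / diameter
AR = 47 / 21
AR = 2.24

2.24


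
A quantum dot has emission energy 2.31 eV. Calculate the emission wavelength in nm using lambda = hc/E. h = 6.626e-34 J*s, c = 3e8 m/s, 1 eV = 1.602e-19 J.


Convert energy: E = 2.31 eV = 2.31 * 1.602e-19 = 3.70062e-19 J
lambda = h*c / E = 6.626e-34 * 3e8 / 3.70062e-19
lambda = 5.37153e-07 m = 537.2 nm

537.2


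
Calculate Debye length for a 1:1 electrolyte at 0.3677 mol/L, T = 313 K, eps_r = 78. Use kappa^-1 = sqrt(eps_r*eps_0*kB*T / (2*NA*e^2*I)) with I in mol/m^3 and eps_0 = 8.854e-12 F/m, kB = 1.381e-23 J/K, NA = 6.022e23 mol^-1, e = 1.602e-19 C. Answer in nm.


Ionic strength I = 0.3677 * 1^2 * 1000 = 367.7 mol/m^3
kappa^-1 = sqrt(78 * 8.854e-12 * 1.381e-23 * 313 / (2 * 6.022e23 * (1.602e-19)^2 * 367.7))
kappa^-1 = 0.512 nm

0.512


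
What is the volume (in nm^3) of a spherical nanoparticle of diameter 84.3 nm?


Radius r = 84.3/2 = 42.15 nm
Volume V = (4/3) * pi * r^3
V = (4/3) * pi * (42.15)^3
V = 313676.04 nm^3

313676.04


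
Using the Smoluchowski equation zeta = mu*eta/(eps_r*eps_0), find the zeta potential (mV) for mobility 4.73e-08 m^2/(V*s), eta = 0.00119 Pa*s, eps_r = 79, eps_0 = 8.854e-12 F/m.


Smoluchowski equation: zeta = mu * eta / (eps_r * eps_0)
zeta = 4.73e-08 * 0.00119 / (79 * 8.854e-12)
zeta = 0.080471 V = 80.47 mV

80.47


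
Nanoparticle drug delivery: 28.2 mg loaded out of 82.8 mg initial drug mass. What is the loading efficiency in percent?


Drug loading efficiency = (drug loaded / drug initial) * 100
DLE = 28.2 / 82.8 * 100
DLE = 0.3406 * 100
DLE = 34.06%

34.06


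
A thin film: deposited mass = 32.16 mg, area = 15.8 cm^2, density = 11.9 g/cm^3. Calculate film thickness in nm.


Convert: m = 32.16 mg = 3.2160e-05 kg, A = 15.8 cm^2 = 1.5800e-03 m^2, rho = 11.9 g/cm^3 = 11900 kg/m^3
t = m / (A * rho)
t = 3.2160e-05 / (1.5800e-03 * 11900)
t = 1.7105e-06 m = 1710.5 nm

1710.5


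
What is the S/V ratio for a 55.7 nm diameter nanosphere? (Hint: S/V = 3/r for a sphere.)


Radius r = 55.7/2 = 27.85 nm
S/V = 3 / r = 3 / 27.85
S/V = 0.1077 nm^-1

0.1077


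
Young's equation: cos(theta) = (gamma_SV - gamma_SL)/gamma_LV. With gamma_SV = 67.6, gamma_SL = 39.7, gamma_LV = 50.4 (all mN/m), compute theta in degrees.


cos(theta) = (gamma_SV - gamma_SL) / gamma_LV
cos(theta) = (67.6 - 39.7) / 50.4
cos(theta) = 0.553571
theta = arccos(0.553571) = 56.39 degrees

56.39


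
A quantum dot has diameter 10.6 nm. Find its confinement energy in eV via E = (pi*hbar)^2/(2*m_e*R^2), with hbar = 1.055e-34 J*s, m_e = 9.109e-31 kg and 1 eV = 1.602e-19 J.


Radius R = 10.6/2 = 5.3 nm = 5.3e-09 m
E = (pi * 1.055e-34)^2 / (2 * 9.109e-31 * (5.3e-09)^2)
E(J) = 2.14661e-21
E = E(J) / 1.602e-19 = 0.0134 eV

0.0134


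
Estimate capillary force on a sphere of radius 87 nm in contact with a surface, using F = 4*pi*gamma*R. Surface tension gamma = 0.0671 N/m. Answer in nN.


Convert radius: R = 87 nm = 8.7e-08 m
F = 4 * pi * gamma * R
F = 4 * pi * 0.0671 * 8.7e-08
F = 7.33587e-08 N = 73.3587 nN

73.3587


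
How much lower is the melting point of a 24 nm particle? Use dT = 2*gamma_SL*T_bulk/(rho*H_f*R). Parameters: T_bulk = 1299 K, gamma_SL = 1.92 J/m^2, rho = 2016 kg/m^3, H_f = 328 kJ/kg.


Radius R = 24/2 = 12 nm = 1.2e-08 m
Convert H_f = 328 kJ/kg = 328000 J/kg
dT = 2 * gamma_SL * T_bulk / (rho * H_f * R)
dT = 2 * 1.92 * 1299 / (2016 * 328000 * 1.2e-08)
dT = 628.6 K

628.6


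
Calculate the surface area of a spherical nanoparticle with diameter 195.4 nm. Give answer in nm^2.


Radius r = 195.4/2 = 97.7 nm
Surface area SA = 4 * pi * r^2
SA = 4 * pi * (97.7)^2
SA = 119949.65 nm^2

119949.65


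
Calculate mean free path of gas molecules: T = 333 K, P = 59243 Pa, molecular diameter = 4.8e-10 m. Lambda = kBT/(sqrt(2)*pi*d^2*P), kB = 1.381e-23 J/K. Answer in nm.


Mean free path: lambda = kB*T / (sqrt(2) * pi * d^2 * P)
lambda = 1.381e-23 * 333 / (sqrt(2) * pi * (4.8e-10)^2 * 59243)
lambda = 7.58322e-08 m
lambda = 75.83 nm

75.83


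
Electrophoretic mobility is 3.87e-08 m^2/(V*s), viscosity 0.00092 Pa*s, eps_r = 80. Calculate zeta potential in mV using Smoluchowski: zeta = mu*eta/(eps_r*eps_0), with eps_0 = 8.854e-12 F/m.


Smoluchowski equation: zeta = mu * eta / (eps_r * eps_0)
zeta = 3.87e-08 * 0.00092 / (80 * 8.854e-12)
zeta = 0.050265 V = 50.27 mV

50.27


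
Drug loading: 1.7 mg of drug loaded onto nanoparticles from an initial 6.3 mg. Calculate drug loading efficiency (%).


Drug loading efficiency = (drug loaded / drug initial) * 100
DLE = 1.7 / 6.3 * 100
DLE = 0.2698 * 100
DLE = 26.98%

26.98


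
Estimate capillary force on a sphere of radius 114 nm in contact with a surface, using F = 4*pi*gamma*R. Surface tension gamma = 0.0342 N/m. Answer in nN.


Convert radius: R = 114 nm = 1.14e-07 m
F = 4 * pi * gamma * R
F = 4 * pi * 0.0342 * 1.14e-07
F = 4.89938e-08 N = 48.9938 nN

48.9938


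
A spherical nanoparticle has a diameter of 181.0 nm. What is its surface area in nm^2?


Radius r = 181.0/2 = 90.5 nm
Surface area SA = 4 * pi * r^2
SA = 4 * pi * (90.5)^2
SA = 102921.72 nm^2

102921.72


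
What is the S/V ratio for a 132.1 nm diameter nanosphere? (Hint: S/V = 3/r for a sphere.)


Radius r = 132.1/2 = 66.05 nm
S/V = 3 / r = 3 / 66.05
S/V = 0.0454 nm^-1

0.0454


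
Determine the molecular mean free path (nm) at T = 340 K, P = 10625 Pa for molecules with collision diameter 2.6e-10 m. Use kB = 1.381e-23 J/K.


Mean free path: lambda = kB*T / (sqrt(2) * pi * d^2 * P)
lambda = 1.381e-23 * 340 / (sqrt(2) * pi * (2.6e-10)^2 * 10625)
lambda = 1.4714e-06 m
lambda = 1471.4 nm

1471.4


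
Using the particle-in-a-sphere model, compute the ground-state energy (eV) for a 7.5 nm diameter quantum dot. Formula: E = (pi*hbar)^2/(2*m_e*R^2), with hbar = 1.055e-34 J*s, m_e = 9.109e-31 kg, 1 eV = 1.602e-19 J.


Radius R = 7.5/2 = 3.75 nm = 3.75e-09 m
E = (pi * 1.055e-34)^2 / (2 * 9.109e-31 * (3.75e-09)^2)
E(J) = 4.28787e-21
E = E(J) / 1.602e-19 = 0.0268 eV

0.0268


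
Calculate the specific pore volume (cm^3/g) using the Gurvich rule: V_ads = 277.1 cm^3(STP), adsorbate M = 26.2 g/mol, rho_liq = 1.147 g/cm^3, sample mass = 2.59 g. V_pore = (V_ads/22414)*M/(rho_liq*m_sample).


Moles adsorbed n = V_ads / 22414 = 277.1 / 22414 = 1.236281e-02 mol
Liquid volume V_liq = n * M / rho_liq = 1.236281e-02 * 26.2 / 1.147 = 0.28239 cm^3
Specific pore volume V_pore = V_liq / m_sample = 0.28239 / 2.59
V_pore = 0.109 cm^3/g

0.109


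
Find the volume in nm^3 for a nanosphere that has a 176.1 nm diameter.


Radius r = 176.1/2 = 88.05 nm
Volume V = (4/3) * pi * r^3
V = (4/3) * pi * (88.05)^3
V = 2859411.7 nm^3

2859411.7


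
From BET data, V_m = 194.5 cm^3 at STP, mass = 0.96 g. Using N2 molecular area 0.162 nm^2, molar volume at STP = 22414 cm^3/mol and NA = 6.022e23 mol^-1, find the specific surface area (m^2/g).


Number of moles in monolayer = V_m / 22414 = 194.5 / 22414 = 0.00867761
Number of molecules = moles * NA = 0.00867761 * 6.022e23
SA = molecules * sigma / mass
SA = (194.5 / 22414) * 6.022e23 * 0.162e-18 / 0.96
SA = 881.8 m^2/g

881.8


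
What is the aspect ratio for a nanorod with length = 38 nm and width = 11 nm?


Aspect ratio AR = length / diameter
AR = 38 / 11
AR = 3.45

3.45


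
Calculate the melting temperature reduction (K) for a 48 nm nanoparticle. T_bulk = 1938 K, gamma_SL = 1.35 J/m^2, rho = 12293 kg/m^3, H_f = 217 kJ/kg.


Radius R = 48/2 = 24 nm = 2.4e-08 m
Convert H_f = 217 kJ/kg = 217000 J/kg
dT = 2 * gamma_SL * T_bulk / (rho * H_f * R)
dT = 2 * 1.35 * 1938 / (12293 * 217000 * 2.4e-08)
dT = 81.7 K

81.7


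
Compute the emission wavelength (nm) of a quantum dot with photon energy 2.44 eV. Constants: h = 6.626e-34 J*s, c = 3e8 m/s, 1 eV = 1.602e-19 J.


Convert energy: E = 2.44 eV = 2.44 * 1.602e-19 = 3.90888e-19 J
lambda = h*c / E = 6.626e-34 * 3e8 / 3.90888e-19
lambda = 5.08534e-07 m = 508.5 nm

508.5


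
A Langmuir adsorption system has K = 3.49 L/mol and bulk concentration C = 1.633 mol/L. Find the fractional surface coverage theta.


Langmuir isotherm: theta = K*C / (1 + K*C)
K*C = 3.49 * 1.633 = 5.69917
theta = 5.69917 / (1 + 5.69917) = 5.69917 / 6.69917
theta = 0.8507

0.8507


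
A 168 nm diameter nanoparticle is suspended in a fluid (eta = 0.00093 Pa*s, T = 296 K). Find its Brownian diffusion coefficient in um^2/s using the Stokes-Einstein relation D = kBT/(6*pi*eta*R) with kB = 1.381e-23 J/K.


Radius R = 168/2 = 84 nm = 8.4e-08 m
D = kB*T / (6*pi*eta*R)
D = 1.381e-23 * 296 / (6 * pi * 0.00093 * 8.4e-08)
D = 2.77602e-12 m^2/s = 2.776 um^2/s

2.776


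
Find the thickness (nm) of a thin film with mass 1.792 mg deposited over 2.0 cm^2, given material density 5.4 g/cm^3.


Convert: m = 1.792 mg = 1.7920e-06 kg, A = 2.0 cm^2 = 2.0000e-04 m^2, rho = 5.4 g/cm^3 = 5400 kg/m^3
t = m / (A * rho)
t = 1.7920e-06 / (2.0000e-04 * 5400)
t = 1.6593e-06 m = 1659.3 nm

1659.3


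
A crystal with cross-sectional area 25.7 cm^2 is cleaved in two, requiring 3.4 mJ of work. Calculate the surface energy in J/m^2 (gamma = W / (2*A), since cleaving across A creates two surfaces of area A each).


Convert: A = 25.7 cm^2 = 0.00257 m^2, W = 3.4 mJ = 0.0034 J
Cleaving exposes two faces of area A, so total new surface = 2*A and gamma = W / (2*A)
gamma = 0.0034 / (2 * 0.00257)
gamma = 0.661 J/m^2

0.661


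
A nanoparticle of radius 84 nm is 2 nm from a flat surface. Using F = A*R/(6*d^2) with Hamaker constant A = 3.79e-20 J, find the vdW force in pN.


Convert to SI: R = 84 nm = 8.4e-08 m, d = 2 nm = 2e-09 m
F = A * R / (6 * d^2)
F = 3.79e-20 * 8.4e-08 / (6 * (2e-09)^2)
F = 1.3265e-10 N = 132.65 pN

132.65


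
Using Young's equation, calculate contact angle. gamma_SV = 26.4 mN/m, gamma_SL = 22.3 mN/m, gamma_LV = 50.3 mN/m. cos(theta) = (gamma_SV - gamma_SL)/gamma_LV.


cos(theta) = (gamma_SV - gamma_SL) / gamma_LV
cos(theta) = (26.4 - 22.3) / 50.3
cos(theta) = 0.081511
theta = arccos(0.081511) = 85.32 degrees

85.32


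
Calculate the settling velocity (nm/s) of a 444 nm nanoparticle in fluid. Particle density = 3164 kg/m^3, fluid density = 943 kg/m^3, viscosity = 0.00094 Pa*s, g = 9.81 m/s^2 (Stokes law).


Radius R = 444/2 nm = 2.22e-07 m
Density difference = 3164 - 943 = 2221 kg/m^3
v = 2 * R^2 * (rho_p - rho_f) * g / (9 * eta)
v = 2 * (2.22e-07)^2 * 2221 * 9.81 / (9 * 0.00094)
v = 2.53853e-07 m/s = 253.8535 nm/s

253.8535


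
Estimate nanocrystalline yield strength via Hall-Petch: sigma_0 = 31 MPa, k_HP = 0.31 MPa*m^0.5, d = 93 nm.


d = 93 nm = 9.3e-08 m
sqrt(d) = 0.000304959
Hall-Petch contribution = k / sqrt(d) = 0.31 / 0.000304959 = 1016.5 MPa
sigma = sigma_0 + k/sqrt(d) = 31 + 1016.5 = 1047.5 MPa

1047.5


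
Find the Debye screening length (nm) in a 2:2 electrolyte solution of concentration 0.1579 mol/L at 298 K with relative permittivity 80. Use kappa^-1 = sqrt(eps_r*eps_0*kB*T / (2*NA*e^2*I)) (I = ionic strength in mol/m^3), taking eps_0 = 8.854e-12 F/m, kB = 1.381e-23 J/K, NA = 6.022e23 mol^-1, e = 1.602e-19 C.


Ionic strength I = 0.1579 * 2^2 * 1000 = 631.6 mol/m^3
kappa^-1 = sqrt(80 * 8.854e-12 * 1.381e-23 * 298 / (2 * 6.022e23 * (1.602e-19)^2 * 631.6))
kappa^-1 = 0.386 nm

0.386


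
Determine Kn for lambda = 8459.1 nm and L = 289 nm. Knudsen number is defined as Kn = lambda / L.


Knudsen number Kn = lambda / L
Kn = 8459.1 / 289
Kn = 29.2702

29.2702


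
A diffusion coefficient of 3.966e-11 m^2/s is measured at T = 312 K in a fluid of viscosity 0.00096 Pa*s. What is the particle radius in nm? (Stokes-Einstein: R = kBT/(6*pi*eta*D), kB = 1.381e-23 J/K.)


Stokes-Einstein: R = kB*T / (6*pi*eta*D)
R = 1.381e-23 * 312 / (6 * pi * 0.00096 * 3.966e-11)
R = 6.00376e-09 m = 6.0 nm

6.0


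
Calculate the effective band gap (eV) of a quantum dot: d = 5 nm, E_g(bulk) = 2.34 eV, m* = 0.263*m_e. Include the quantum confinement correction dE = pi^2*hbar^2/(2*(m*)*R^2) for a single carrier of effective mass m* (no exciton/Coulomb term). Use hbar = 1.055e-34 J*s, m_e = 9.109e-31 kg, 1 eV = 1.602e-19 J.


Radius R = 5/2 nm = 2.5e-09 m
Confinement energy dE = pi^2 * hbar^2 / (2 * m_eff * m_e * R^2)
dE = pi^2 * (1.055e-34)^2 / (2 * 0.263 * 9.109e-31 * (2.5e-09)^2) J, divided by 1.602e-19 J/eV
dE = 0.229 eV
Total band gap = E_g(bulk) + dE = 2.34 + 0.229 = 2.569 eV

2.569


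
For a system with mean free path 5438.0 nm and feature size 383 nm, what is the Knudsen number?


Knudsen number Kn = lambda / L
Kn = 5438.0 / 383
Kn = 14.1984

14.1984


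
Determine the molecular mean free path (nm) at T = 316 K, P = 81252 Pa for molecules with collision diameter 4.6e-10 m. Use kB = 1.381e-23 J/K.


Mean free path: lambda = kB*T / (sqrt(2) * pi * d^2 * P)
lambda = 1.381e-23 * 316 / (sqrt(2) * pi * (4.6e-10)^2 * 81252)
lambda = 5.71303e-08 m
lambda = 57.13 nm

57.13


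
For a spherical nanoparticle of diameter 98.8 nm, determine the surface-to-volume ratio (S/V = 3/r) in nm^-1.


Radius r = 98.8/2 = 49.4 nm
S/V = 3 / r = 3 / 49.4
S/V = 0.0607 nm^-1

0.0607


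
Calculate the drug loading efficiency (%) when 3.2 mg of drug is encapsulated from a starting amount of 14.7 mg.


Drug loading efficiency = (drug loaded / drug initial) * 100
DLE = 3.2 / 14.7 * 100
DLE = 0.2177 * 100
DLE = 21.77%

21.77


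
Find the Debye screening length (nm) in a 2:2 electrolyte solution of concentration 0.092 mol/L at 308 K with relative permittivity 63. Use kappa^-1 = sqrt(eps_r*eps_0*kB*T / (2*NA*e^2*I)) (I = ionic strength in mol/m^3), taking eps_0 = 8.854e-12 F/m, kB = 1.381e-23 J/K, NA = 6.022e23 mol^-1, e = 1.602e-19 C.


Ionic strength I = 0.092 * 2^2 * 1000 = 368 mol/m^3
kappa^-1 = sqrt(63 * 8.854e-12 * 1.381e-23 * 308 / (2 * 6.022e23 * (1.602e-19)^2 * 368))
kappa^-1 = 0.457 nm

0.457


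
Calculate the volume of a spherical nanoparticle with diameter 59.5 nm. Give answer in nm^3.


Radius r = 59.5/2 = 29.75 nm
Volume V = (4/3) * pi * r^3
V = (4/3) * pi * (29.75)^3
V = 110293.4 nm^3

110293.4


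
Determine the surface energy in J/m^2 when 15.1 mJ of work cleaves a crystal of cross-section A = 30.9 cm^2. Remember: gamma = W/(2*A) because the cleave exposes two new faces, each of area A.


Convert: A = 30.9 cm^2 = 0.00309 m^2, W = 15.1 mJ = 0.0151 J
Cleaving exposes two faces of area A, so total new surface = 2*A and gamma = W / (2*A)
gamma = 0.0151 / (2 * 0.00309)
gamma = 2.443 J/m^2

2.443


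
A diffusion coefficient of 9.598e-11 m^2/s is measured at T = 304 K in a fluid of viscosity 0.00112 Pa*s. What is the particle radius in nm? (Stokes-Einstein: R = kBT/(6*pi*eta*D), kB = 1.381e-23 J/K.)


Stokes-Einstein: R = kB*T / (6*pi*eta*D)
R = 1.381e-23 * 304 / (6 * pi * 0.00112 * 9.598e-11)
R = 2.07189e-09 m = 2.07 nm

2.07


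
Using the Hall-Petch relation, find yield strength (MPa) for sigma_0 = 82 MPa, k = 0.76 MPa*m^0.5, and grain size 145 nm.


d = 145 nm = 1.45e-07 m
sqrt(d) = 0.0003807887
Hall-Petch contribution = k / sqrt(d) = 0.76 / 0.0003807887 = 1995.9 MPa
sigma = sigma_0 + k/sqrt(d) = 82 + 1995.9 = 2077.9 MPa

2077.9


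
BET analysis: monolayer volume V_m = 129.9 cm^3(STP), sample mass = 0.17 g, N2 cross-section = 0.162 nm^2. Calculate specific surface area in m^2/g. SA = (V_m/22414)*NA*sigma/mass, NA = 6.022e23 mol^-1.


Number of moles in monolayer = V_m / 22414 = 129.9 / 22414 = 0.00579548
Number of molecules = moles * NA = 0.00579548 * 6.022e23
SA = molecules * sigma / mass
SA = (129.9 / 22414) * 6.022e23 * 0.162e-18 / 0.17
SA = 3325.8 m^2/g

3325.8


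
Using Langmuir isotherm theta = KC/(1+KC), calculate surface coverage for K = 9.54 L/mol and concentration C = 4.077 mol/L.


Langmuir isotherm: theta = K*C / (1 + K*C)
K*C = 9.54 * 4.077 = 38.89458
theta = 38.89458 / (1 + 38.89458) = 38.89458 / 39.89458
theta = 0.9749

0.9749


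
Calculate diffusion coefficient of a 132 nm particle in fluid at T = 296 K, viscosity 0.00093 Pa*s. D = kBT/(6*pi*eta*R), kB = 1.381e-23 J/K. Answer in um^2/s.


Radius R = 132/2 = 66 nm = 6.6e-08 m
D = kB*T / (6*pi*eta*R)
D = 1.381e-23 * 296 / (6 * pi * 0.00093 * 6.6e-08)
D = 3.53311e-12 m^2/s = 3.533 um^2/s

3.533


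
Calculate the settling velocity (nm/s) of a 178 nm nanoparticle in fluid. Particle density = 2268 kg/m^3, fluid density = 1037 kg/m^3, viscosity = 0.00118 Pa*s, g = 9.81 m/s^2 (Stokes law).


Radius R = 178/2 nm = 8.9e-08 m
Density difference = 2268 - 1037 = 1231 kg/m^3
v = 2 * R^2 * (rho_p - rho_f) * g / (9 * eta)
v = 2 * (8.9e-08)^2 * 1231 * 9.81 / (9 * 0.00118)
v = 1.80141e-08 m/s = 18.0141 nm/s

18.0141


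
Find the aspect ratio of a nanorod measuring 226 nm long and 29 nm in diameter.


Aspect ratio AR = length / diameter
AR = 226 / 29
AR = 7.79

7.79


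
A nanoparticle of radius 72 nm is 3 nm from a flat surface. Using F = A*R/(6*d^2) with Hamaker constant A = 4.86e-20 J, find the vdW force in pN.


Convert to SI: R = 72 nm = 7.2e-08 m, d = 3 nm = 3e-09 m
F = A * R / (6 * d^2)
F = 4.86e-20 * 7.2e-08 / (6 * (3e-09)^2)
F = 6.48e-11 N = 64.8 pN

64.8


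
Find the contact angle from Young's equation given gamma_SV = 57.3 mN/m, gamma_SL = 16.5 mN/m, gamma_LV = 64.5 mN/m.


cos(theta) = (gamma_SV - gamma_SL) / gamma_LV
cos(theta) = (57.3 - 16.5) / 64.5
cos(theta) = 0.632558
theta = arccos(0.632558) = 50.76 degrees

50.76


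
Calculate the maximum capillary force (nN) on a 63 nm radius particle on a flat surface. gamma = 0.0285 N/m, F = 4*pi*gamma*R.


Convert radius: R = 63 nm = 6.3e-08 m
F = 4 * pi * gamma * R
F = 4 * pi * 0.0285 * 6.3e-08
F = 2.25629e-08 N = 22.5629 nN

22.5629


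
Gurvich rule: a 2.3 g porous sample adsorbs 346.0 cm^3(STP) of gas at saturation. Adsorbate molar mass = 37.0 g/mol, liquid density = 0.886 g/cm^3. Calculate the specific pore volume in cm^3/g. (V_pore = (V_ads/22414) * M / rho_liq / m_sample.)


Moles adsorbed n = V_ads / 22414 = 346.0 / 22414 = 1.543678e-02 mol
Liquid volume V_liq = n * M / rho_liq = 1.543678e-02 * 37.0 / 0.886 = 0.64465 cm^3
Specific pore volume V_pore = V_liq / m_sample = 0.64465 / 2.3
V_pore = 0.2803 cm^3/g

0.2803


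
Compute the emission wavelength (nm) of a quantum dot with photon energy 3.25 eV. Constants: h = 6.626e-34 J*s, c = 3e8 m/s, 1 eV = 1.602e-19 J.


Convert energy: E = 3.25 eV = 3.25 * 1.602e-19 = 5.2065e-19 J
lambda = h*c / E = 6.626e-34 * 3e8 / 5.2065e-19
lambda = 3.81792e-07 m = 381.8 nm

381.8


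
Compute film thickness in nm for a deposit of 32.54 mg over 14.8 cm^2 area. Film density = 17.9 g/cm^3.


Convert: m = 32.54 mg = 3.2540e-05 kg, A = 14.8 cm^2 = 1.4800e-03 m^2, rho = 17.9 g/cm^3 = 17900 kg/m^3
t = m / (A * rho)
t = 3.2540e-05 / (1.4800e-03 * 17900)
t = 1.2283e-06 m = 1228.3 nm

1228.3


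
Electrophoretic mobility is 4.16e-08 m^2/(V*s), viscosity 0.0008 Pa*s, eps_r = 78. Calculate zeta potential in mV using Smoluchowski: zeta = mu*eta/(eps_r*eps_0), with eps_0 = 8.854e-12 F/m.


Smoluchowski equation: zeta = mu * eta / (eps_r * eps_0)
zeta = 4.16e-08 * 0.0008 / (78 * 8.854e-12)
zeta = 0.048189 V = 48.19 mV

48.19


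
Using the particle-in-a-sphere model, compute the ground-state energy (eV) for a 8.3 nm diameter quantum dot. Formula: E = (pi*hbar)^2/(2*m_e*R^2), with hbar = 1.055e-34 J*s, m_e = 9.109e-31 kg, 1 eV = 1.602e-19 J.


Radius R = 8.3/2 = 4.15 nm = 4.15e-09 m
E = (pi * 1.055e-34)^2 / (2 * 9.109e-31 * (4.15e-09)^2)
E(J) = 3.50113e-21
E = E(J) / 1.602e-19 = 0.0219 eV

0.0219


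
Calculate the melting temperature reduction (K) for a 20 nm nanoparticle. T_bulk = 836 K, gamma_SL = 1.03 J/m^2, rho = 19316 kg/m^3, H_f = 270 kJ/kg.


Radius R = 20/2 = 10 nm = 1e-08 m
Convert H_f = 270 kJ/kg = 270000 J/kg
dT = 2 * gamma_SL * T_bulk / (rho * H_f * R)
dT = 2 * 1.03 * 836 / (19316 * 270000 * 1e-08)
dT = 33.0 K

33.0


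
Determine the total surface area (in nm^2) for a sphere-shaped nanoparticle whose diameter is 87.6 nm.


Radius r = 87.6/2 = 43.8 nm
Surface area SA = 4 * pi * r^2
SA = 4 * pi * (43.8)^2
SA = 24107.83 nm^2

24107.83


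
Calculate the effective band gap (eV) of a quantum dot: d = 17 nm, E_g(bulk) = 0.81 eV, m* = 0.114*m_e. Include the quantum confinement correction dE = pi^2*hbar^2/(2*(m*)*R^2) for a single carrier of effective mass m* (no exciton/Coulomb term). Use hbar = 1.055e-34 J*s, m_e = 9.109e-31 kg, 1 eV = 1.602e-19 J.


Radius R = 17/2 nm = 8.5e-09 m
Confinement energy dE = pi^2 * hbar^2 / (2 * m_eff * m_e * R^2)
dE = pi^2 * (1.055e-34)^2 / (2 * 0.114 * 9.109e-31 * (8.5e-09)^2) J, divided by 1.602e-19 J/eV
dE = 0.0457 eV
Total band gap = E_g(bulk) + dE = 0.81 + 0.0457 = 0.8557 eV

0.8557


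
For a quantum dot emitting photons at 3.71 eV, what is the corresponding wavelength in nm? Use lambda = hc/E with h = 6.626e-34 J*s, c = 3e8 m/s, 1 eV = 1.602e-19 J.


Convert energy: E = 3.71 eV = 3.71 * 1.602e-19 = 5.94342e-19 J
lambda = h*c / E = 6.626e-34 * 3e8 / 5.94342e-19
lambda = 3.34454e-07 m = 334.5 nm

334.5


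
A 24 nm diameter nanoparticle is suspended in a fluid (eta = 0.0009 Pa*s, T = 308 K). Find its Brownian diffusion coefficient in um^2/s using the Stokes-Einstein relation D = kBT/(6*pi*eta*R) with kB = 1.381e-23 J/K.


Radius R = 24/2 = 12 nm = 1.2e-08 m
D = kB*T / (6*pi*eta*R)
D = 1.381e-23 * 308 / (6 * pi * 0.0009 * 1.2e-08)
D = 2.08939e-11 m^2/s = 20.894 um^2/s

20.894


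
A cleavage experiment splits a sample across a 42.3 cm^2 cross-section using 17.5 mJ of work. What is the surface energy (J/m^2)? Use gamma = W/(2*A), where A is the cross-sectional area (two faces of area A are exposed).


Convert: A = 42.3 cm^2 = 0.00423 m^2, W = 17.5 mJ = 0.0175 J
Cleaving exposes two faces of area A, so total new surface = 2*A and gamma = W / (2*A)
gamma = 0.0175 / (2 * 0.00423)
gamma = 2.069 J/m^2

2.069


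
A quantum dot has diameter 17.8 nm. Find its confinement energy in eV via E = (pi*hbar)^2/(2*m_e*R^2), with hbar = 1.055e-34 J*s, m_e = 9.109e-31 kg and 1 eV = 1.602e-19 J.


Radius R = 17.8/2 = 8.9 nm = 8.9e-09 m
E = (pi * 1.055e-34)^2 / (2 * 9.109e-31 * (8.9e-09)^2)
E(J) = 7.61244e-22
E = E(J) / 1.602e-19 = 0.0048 eV

0.0048


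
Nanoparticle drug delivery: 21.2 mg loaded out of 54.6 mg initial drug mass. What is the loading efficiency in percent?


Drug loading efficiency = (drug loaded / drug initial) * 100
DLE = 21.2 / 54.6 * 100
DLE = 0.3883 * 100
DLE = 38.83%

38.83


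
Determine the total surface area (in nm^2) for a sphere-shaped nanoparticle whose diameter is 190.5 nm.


Radius r = 190.5/2 = 95.25 nm
Surface area SA = 4 * pi * r^2
SA = 4 * pi * (95.25)^2
SA = 114009.18 nm^2

114009.18


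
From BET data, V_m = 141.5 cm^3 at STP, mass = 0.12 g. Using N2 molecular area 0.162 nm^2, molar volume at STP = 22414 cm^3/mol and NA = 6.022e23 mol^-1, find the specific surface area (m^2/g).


Number of moles in monolayer = V_m / 22414 = 141.5 / 22414 = 0.00631302
Number of molecules = moles * NA = 0.00631302 * 6.022e23
SA = molecules * sigma / mass
SA = (141.5 / 22414) * 6.022e23 * 0.162e-18 / 0.12
SA = 5132.3 m^2/g

5132.3


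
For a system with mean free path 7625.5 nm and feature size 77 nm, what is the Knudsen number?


Knudsen number Kn = lambda / L
Kn = 7625.5 / 77
Kn = 99.0325

99.0325


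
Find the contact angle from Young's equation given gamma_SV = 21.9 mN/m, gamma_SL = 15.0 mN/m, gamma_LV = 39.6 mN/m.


cos(theta) = (gamma_SV - gamma_SL) / gamma_LV
cos(theta) = (21.9 - 15.0) / 39.6
cos(theta) = 0.174242
theta = arccos(0.174242) = 79.97 degrees

79.97


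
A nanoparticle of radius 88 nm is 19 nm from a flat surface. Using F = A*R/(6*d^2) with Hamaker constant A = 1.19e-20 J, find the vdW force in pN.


Convert to SI: R = 88 nm = 8.8e-08 m, d = 19 nm = 1.9e-08 m
F = A * R / (6 * d^2)
F = 1.19e-20 * 8.8e-08 / (6 * (1.9e-08)^2)
F = 4.83472e-13 N = 0.483 pN

0.483


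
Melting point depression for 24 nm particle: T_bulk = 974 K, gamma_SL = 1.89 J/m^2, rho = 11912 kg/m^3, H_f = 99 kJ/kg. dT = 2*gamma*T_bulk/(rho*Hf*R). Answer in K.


Radius R = 24/2 = 12 nm = 1.2e-08 m
Convert H_f = 99 kJ/kg = 99000 J/kg
dT = 2 * gamma_SL * T_bulk / (rho * H_f * R)
dT = 2 * 1.89 * 974 / (11912 * 99000 * 1.2e-08)
dT = 260.2 K

260.2


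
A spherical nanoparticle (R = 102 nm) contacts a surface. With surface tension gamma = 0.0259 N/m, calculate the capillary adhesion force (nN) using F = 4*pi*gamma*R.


Convert radius: R = 102 nm = 1.02e-07 m
F = 4 * pi * gamma * R
F = 4 * pi * 0.0259 * 1.02e-07
F = 3.31978e-08 N = 33.1978 nN

33.1978


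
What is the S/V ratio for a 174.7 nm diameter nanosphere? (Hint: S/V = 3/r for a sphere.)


Radius r = 174.7/2 = 87.35 nm
S/V = 3 / r = 3 / 87.35
S/V = 0.0343 nm^-1

0.0343


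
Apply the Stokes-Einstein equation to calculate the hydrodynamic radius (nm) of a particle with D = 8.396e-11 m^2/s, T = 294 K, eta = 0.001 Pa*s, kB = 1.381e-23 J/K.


Stokes-Einstein: R = kB*T / (6*pi*eta*D)
R = 1.381e-23 * 294 / (6 * pi * 0.001 * 8.396e-11)
R = 2.56547e-09 m = 2.57 nm

2.57


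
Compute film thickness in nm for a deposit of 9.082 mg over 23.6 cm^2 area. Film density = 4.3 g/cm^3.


Convert: m = 9.082 mg = 9.0820e-06 kg, A = 23.6 cm^2 = 2.3600e-03 m^2, rho = 4.3 g/cm^3 = 4300 kg/m^3
t = m / (A * rho)
t = 9.0820e-06 / (2.3600e-03 * 4300)
t = 8.9495e-07 m = 895.0 nm

895.0


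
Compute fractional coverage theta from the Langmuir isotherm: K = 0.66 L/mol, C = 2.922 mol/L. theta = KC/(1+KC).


Langmuir isotherm: theta = K*C / (1 + K*C)
K*C = 0.66 * 2.922 = 1.92852
theta = 1.92852 / (1 + 1.92852) = 1.92852 / 2.92852
theta = 0.6585

0.6585


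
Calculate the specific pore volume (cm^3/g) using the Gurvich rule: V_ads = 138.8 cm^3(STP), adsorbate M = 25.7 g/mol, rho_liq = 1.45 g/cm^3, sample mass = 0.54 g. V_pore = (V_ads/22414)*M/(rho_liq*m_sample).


Moles adsorbed n = V_ads / 22414 = 138.8 / 22414 = 6.192558e-03 mol
Liquid volume V_liq = n * M / rho_liq = 6.192558e-03 * 25.7 / 1.45 = 0.10976 cm^3
Specific pore volume V_pore = V_liq / m_sample = 0.10976 / 0.54
V_pore = 0.2033 cm^3/g

0.2033


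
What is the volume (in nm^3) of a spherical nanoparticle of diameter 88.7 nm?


Radius r = 88.7/2 = 44.35 nm
Volume V = (4/3) * pi * r^3
V = (4/3) * pi * (44.35)^3
V = 365400.79 nm^3

365400.79


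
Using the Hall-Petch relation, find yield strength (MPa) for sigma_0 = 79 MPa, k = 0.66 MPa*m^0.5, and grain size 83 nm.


d = 83 nm = 8.3e-08 m
sqrt(d) = 0.0002880972
Hall-Petch contribution = k / sqrt(d) = 0.66 / 0.0002880972 = 2290.9 MPa
sigma = sigma_0 + k/sqrt(d) = 79 + 2290.9 = 2369.9 MPa

2369.9


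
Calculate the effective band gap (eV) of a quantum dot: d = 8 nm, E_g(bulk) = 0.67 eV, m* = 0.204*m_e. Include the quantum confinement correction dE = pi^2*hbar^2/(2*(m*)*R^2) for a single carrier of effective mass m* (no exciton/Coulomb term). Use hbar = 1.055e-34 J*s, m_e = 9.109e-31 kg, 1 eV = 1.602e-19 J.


Radius R = 8/2 nm = 4e-09 m
Confinement energy dE = pi^2 * hbar^2 / (2 * m_eff * m_e * R^2)
dE = pi^2 * (1.055e-34)^2 / (2 * 0.204 * 9.109e-31 * (4e-09)^2) J, divided by 1.602e-19 J/eV
dE = 0.1153 eV
Total band gap = E_g(bulk) + dE = 0.67 + 0.1153 = 0.7853 eV

0.7853


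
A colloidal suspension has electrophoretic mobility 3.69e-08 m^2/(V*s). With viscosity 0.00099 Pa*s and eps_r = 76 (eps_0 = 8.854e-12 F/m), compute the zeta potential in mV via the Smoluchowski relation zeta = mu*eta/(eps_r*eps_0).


Smoluchowski equation: zeta = mu * eta / (eps_r * eps_0)
zeta = 3.69e-08 * 0.00099 / (76 * 8.854e-12)
zeta = 0.054289 V = 54.29 mV

54.29


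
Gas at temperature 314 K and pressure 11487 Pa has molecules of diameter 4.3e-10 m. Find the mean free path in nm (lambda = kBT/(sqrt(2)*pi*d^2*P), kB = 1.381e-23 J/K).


Mean free path: lambda = kB*T / (sqrt(2) * pi * d^2 * P)
lambda = 1.381e-23 * 314 / (sqrt(2) * pi * (4.3e-10)^2 * 11487)
lambda = 4.59531e-07 m
lambda = 459.53 nm

459.53


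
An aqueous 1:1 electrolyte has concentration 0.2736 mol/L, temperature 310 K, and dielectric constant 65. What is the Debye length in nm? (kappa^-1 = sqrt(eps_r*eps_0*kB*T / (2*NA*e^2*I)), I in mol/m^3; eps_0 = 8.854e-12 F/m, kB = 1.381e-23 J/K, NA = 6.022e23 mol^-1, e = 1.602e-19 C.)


Ionic strength I = 0.2736 * 1^2 * 1000 = 273.6 mol/m^3
kappa^-1 = sqrt(65 * 8.854e-12 * 1.381e-23 * 310 / (2 * 6.022e23 * (1.602e-19)^2 * 273.6))
kappa^-1 = 0.54 nm

0.54


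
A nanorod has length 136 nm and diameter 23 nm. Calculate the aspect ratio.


Aspect ratio AR = length / diameter
AR = 136 / 23
AR = 5.91

5.91


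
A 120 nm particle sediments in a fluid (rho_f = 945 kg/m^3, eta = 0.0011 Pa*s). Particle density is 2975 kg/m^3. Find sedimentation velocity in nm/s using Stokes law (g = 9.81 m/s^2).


Radius R = 120/2 nm = 6e-08 m
Density difference = 2975 - 945 = 2030 kg/m^3
v = 2 * R^2 * (rho_p - rho_f) * g / (9 * eta)
v = 2 * (6e-08)^2 * 2030 * 9.81 / (9 * 0.0011)
v = 1.44831e-08 m/s = 14.4831 nm/s

14.4831


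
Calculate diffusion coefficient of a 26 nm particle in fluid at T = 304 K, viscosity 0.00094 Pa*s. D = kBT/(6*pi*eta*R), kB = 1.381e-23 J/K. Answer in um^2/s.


Radius R = 26/2 = 13 nm = 1.3e-08 m
D = kB*T / (6*pi*eta*R)
D = 1.381e-23 * 304 / (6 * pi * 0.00094 * 1.3e-08)
D = 1.82261e-11 m^2/s = 18.226 um^2/s

18.226


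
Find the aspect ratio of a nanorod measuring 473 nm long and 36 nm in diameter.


Aspect ratio AR = length / diameter
AR = 473 / 36
AR = 13.14

13.14


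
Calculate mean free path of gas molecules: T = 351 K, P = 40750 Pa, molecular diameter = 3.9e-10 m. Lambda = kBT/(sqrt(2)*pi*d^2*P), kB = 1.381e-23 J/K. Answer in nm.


Mean free path: lambda = kB*T / (sqrt(2) * pi * d^2 * P)
lambda = 1.381e-23 * 351 / (sqrt(2) * pi * (3.9e-10)^2 * 40750)
lambda = 1.76027e-07 m
lambda = 176.03 nm

176.03


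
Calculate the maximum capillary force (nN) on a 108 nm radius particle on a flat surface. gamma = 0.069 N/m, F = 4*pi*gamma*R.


Convert radius: R = 108 nm = 1.08e-07 m
F = 4 * pi * gamma * R
F = 4 * pi * 0.069 * 1.08e-07
F = 9.36446e-08 N = 93.6446 nN

93.6446


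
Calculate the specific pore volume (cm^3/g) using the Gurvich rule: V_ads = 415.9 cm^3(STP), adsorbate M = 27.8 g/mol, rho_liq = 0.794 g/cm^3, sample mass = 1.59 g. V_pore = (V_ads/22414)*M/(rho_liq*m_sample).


Moles adsorbed n = V_ads / 22414 = 415.9 / 22414 = 1.855537e-02 mol
Liquid volume V_liq = n * M / rho_liq = 1.855537e-02 * 27.8 / 0.794 = 0.64967 cm^3
Specific pore volume V_pore = V_liq / m_sample = 0.64967 / 1.59
V_pore = 0.4086 cm^3/g

0.4086


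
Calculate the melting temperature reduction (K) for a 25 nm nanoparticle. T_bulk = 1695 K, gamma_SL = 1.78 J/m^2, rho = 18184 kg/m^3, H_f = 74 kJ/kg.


Radius R = 25/2 = 12.5 nm = 1.25e-08 m
Convert H_f = 74 kJ/kg = 74000 J/kg
dT = 2 * gamma_SL * T_bulk / (rho * H_f * R)
dT = 2 * 1.78 * 1695 / (18184 * 74000 * 1.25e-08)
dT = 358.7 K

358.7


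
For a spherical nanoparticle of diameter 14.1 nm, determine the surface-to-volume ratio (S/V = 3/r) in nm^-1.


Radius r = 14.1/2 = 7.05 nm
S/V = 3 / r = 3 / 7.05
S/V = 0.4255 nm^-1

0.4255


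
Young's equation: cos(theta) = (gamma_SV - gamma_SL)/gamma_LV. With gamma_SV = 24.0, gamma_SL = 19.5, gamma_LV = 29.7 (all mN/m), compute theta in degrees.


cos(theta) = (gamma_SV - gamma_SL) / gamma_LV
cos(theta) = (24.0 - 19.5) / 29.7
cos(theta) = 0.151515
theta = arccos(0.151515) = 81.29 degrees

81.29


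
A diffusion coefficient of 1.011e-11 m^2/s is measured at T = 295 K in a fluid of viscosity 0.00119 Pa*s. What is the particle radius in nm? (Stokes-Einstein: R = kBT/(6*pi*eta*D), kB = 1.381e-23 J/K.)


Stokes-Einstein: R = kB*T / (6*pi*eta*D)
R = 1.381e-23 * 295 / (6 * pi * 0.00119 * 1.011e-11)
R = 1.79646e-08 m = 17.96 nm

17.96


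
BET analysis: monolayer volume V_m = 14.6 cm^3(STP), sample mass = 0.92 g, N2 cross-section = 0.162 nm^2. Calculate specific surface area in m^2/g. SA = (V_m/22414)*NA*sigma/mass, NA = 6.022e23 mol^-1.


Number of moles in monolayer = V_m / 22414 = 14.6 / 22414 = 0.00065138
Number of molecules = moles * NA = 0.00065138 * 6.022e23
SA = molecules * sigma / mass
SA = (14.6 / 22414) * 6.022e23 * 0.162e-18 / 0.92
SA = 69.1 m^2/g

69.1


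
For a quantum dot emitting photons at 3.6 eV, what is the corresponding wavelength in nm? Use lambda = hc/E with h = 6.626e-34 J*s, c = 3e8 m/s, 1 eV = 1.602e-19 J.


Convert energy: E = 3.6 eV = 3.6 * 1.602e-19 = 5.7672e-19 J
lambda = h*c / E = 6.626e-34 * 3e8 / 5.7672e-19
lambda = 3.44673e-07 m = 344.7 nm

344.7


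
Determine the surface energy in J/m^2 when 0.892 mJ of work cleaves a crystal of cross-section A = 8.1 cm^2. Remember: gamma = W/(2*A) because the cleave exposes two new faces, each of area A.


Convert: A = 8.1 cm^2 = 0.00081 m^2, W = 0.892 mJ = 0.000892 J
Cleaving exposes two faces of area A, so total new surface = 2*A and gamma = W / (2*A)
gamma = 0.000892 / (2 * 0.00081)
gamma = 0.551 J/m^2

0.551


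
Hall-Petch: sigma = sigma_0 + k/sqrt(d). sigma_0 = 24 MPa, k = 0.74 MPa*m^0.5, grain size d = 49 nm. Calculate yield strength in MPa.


d = 49 nm = 4.9e-08 m
sqrt(d) = 0.0002213594
Hall-Petch contribution = k / sqrt(d) = 0.74 / 0.0002213594 = 3343.0 MPa
sigma = sigma_0 + k/sqrt(d) = 24 + 3343.0 = 3367.0 MPa

3367.0


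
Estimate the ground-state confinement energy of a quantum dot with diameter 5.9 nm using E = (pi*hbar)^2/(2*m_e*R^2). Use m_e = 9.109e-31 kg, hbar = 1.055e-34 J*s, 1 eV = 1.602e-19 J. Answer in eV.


Radius R = 5.9/2 = 2.95 nm = 2.95e-09 m
E = (pi * 1.055e-34)^2 / (2 * 9.109e-31 * (2.95e-09)^2)
E(J) = 6.92883e-21
E = E(J) / 1.602e-19 = 0.0433 eV

0.0433


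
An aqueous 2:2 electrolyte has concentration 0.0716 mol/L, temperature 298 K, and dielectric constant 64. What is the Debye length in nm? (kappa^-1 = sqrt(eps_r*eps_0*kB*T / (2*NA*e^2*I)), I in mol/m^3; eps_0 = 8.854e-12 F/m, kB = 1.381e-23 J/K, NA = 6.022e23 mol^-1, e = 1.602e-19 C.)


Ionic strength I = 0.0716 * 2^2 * 1000 = 286.4 mol/m^3
kappa^-1 = sqrt(64 * 8.854e-12 * 1.381e-23 * 298 / (2 * 6.022e23 * (1.602e-19)^2 * 286.4))
kappa^-1 = 0.513 nm

0.513


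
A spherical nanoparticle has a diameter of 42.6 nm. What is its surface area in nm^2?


Radius r = 42.6/2 = 21.3 nm
Surface area SA = 4 * pi * r^2
SA = 4 * pi * (21.3)^2
SA = 5701.24 nm^2

5701.24


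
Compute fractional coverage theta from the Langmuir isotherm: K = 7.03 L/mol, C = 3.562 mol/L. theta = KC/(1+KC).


Langmuir isotherm: theta = K*C / (1 + K*C)
K*C = 7.03 * 3.562 = 25.04086
theta = 25.04086 / (1 + 25.04086) = 25.04086 / 26.04086
theta = 0.9616

0.9616


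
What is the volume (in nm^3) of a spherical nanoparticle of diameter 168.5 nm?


Radius r = 168.5/2 = 84.25 nm
Volume V = (4/3) * pi * r^3
V = (4/3) * pi * (84.25)^3
V = 2504945.83 nm^3

2504945.83


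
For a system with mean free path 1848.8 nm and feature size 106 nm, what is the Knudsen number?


Knudsen number Kn = lambda / L
Kn = 1848.8 / 106
Kn = 17.4415

17.4415


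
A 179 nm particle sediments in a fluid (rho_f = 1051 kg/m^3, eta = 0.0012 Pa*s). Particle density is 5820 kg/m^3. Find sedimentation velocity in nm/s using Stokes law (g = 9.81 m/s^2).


Radius R = 179/2 nm = 8.95e-08 m
Density difference = 5820 - 1051 = 4769 kg/m^3
v = 2 * R^2 * (rho_p - rho_f) * g / (9 * eta)
v = 2 * (8.95e-08)^2 * 4769 * 9.81 / (9 * 0.0012)
v = 6.93983e-08 m/s = 69.3983 nm/s

69.3983


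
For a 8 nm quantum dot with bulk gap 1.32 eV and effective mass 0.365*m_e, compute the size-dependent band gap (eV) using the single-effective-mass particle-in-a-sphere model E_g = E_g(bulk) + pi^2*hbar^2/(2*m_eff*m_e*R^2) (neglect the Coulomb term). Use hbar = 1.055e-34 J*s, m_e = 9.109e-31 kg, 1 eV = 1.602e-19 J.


Radius R = 8/2 nm = 4e-09 m
Confinement energy dE = pi^2 * hbar^2 / (2 * m_eff * m_e * R^2)
dE = pi^2 * (1.055e-34)^2 / (2 * 0.365 * 9.109e-31 * (4e-09)^2) J, divided by 1.602e-19 J/eV
dE = 0.0645 eV
Total band gap = E_g(bulk) + dE = 1.32 + 0.0645 = 1.3845 eV

1.3845


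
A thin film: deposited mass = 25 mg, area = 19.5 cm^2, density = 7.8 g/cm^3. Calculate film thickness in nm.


Convert: m = 25 mg = 2.5000e-05 kg, A = 19.5 cm^2 = 1.9500e-03 m^2, rho = 7.8 g/cm^3 = 7800 kg/m^3
t = m / (A * rho)
t = 2.5000e-05 / (1.9500e-03 * 7800)
t = 1.6437e-06 m = 1643.7 nm

1643.7


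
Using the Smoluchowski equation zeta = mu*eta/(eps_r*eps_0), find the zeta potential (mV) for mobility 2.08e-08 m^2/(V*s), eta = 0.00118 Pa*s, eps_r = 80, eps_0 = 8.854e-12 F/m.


Smoluchowski equation: zeta = mu * eta / (eps_r * eps_0)
zeta = 2.08e-08 * 0.00118 / (80 * 8.854e-12)
zeta = 0.034651 V = 34.65 mV

34.65


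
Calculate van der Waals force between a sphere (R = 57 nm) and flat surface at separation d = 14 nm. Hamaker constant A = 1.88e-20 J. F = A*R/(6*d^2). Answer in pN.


Convert to SI: R = 57 nm = 5.7e-08 m, d = 14 nm = 1.4e-08 m
F = A * R / (6 * d^2)
F = 1.88e-20 * 5.7e-08 / (6 * (1.4e-08)^2)
F = 9.11224e-13 N = 0.911 pN

0.911


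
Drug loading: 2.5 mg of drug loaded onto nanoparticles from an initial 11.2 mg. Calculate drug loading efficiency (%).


Drug loading efficiency = (drug loaded / drug initial) * 100
DLE = 2.5 / 11.2 * 100
DLE = 0.2232 * 100
DLE = 22.32%

22.32
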